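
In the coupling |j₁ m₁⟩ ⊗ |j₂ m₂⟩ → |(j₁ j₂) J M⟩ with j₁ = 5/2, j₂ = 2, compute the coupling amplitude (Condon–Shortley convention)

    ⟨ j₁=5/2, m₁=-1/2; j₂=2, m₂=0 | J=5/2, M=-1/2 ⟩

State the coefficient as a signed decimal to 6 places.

-0.478091

triangle: 2!×3!×2!/8! = 24/40320
(j±m)!: 2!×3!×2!×2!×2!×3! = 576
prefactor² = (2J+1)×Δ×N² = 72/35
  k=0: +1/(0!×2!×3!×2!×0!×0!) = 1/24
  k=1: −1/(1!×1!×2!×1!×1!×1!) = -1/2
  k=2: +1/(2!×0!×1!×0!×2!×2!) = 1/8
Σ = -1/3  ⇒  CG² = 72/35×(-1/3)² = 8/35
CG = −√(8/35) = -0.478091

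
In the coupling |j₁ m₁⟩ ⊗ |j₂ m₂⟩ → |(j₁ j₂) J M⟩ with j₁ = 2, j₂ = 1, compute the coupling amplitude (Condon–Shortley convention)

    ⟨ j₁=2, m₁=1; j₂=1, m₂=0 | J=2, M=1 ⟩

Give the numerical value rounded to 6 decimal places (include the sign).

+√(1/6) ≈ +0.408248

triangle: 1!×3!×1!/6! = 6/720
(j±m)!: 3!×1!×1!×1!×3!×1! = 36
prefactor² = (2J+1)×Δ×N² = 3/2
  k=0: +1/(0!×1!×1!×1!×2!×0!) = 1/2
  k=1: −1/(1!×0!×0!×0!×3!×1!) = -1/6
Σ = 1/3  ⇒  CG² = 3/2×1/3² = 1/6
CG = +√(1/6) = +0.408248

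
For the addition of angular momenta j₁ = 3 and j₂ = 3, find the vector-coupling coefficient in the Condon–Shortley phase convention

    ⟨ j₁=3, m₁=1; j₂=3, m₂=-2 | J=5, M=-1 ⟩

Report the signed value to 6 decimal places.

+√(9/28) = +0.566947

triangle: 1!×5!×5!/12! = 14400/479001600
(j±m)!: 4!×2!×1!×5!×4!×6! = 99532800
prefactor² = (2J+1)×Δ×N² = 230400/7
  k=0: +1/(0!×1!×2!×1!×3!×4!) = 1/288
  k=1: −1/(1!×0!×1!×0!×4!×5!) = -1/2880
Σ = 1/320  ⇒  CG² = 230400/7×1/320² = 9/28
CG = +√(9/28) = +0.566947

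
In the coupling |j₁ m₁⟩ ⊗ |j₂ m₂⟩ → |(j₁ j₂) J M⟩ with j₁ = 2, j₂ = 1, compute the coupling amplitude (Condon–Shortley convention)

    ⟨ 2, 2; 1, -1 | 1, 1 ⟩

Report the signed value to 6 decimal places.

+0.774597

√[3·2!2!0!/5! · 4!0!0!2!2!0!] = √(48/5)
  +(−1)^0/∏(0,2,0,0,2,0)! = 1/4  (running 1/4)
⟨..|..⟩ = √(48/5)·(1/4) = +0.774597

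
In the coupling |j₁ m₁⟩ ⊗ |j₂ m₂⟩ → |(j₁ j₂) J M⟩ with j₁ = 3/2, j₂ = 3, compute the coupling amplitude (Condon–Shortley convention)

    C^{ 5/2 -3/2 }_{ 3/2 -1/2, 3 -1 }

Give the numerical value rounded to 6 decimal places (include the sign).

√[6·2!1!4!/8! · 1!2!2!4!1!4!] = √(576/35)
  +(−1)^1/∏(1,1,1,1,0,3)! = -1/6  (running -1/6)
  +(−1)^2/∏(2,0,0,0,1,4)! = 1/48  (running -7/48)
⟨..|..⟩ = √(576/35)·(-7/48) = -0.591608

-0.591608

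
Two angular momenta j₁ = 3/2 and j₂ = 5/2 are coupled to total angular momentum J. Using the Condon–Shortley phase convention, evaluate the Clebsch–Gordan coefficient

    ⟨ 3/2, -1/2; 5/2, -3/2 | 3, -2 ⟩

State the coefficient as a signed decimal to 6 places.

j₁+j₂−J=1  J+j₁−j₂=2  J−j₁+j₂=4  j₁+j₂+J+1=8
(j₁±m₁, j₂±m₂, J±M) = (1,2,1,4,1,5)
P² = 48
sum k=0..1:
  [0] +1/12 = 1/12
  [1] −1/24 = -1/24
S = 1/24
C² = P²·S² = 1/12 ; C = +0.288675

+0.288675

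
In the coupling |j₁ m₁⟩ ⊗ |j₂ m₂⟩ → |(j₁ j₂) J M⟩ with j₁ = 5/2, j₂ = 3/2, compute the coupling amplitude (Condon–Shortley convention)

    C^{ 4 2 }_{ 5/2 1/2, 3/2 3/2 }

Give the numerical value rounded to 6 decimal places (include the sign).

+0.597614  (= +√(5/14))

j₁+j₂−J=0  J+j₁−j₂=5  J−j₁+j₂=3  j₁+j₂+J+1=9
(j₁±m₁, j₂±m₂, J±M) = (3,2,3,0,6,2)
P² = 12960/7
sum k=0..0:
  [0] +1/72 = 1/72
S = 1/72
C² = P²·S² = 5/14 ; C = +0.597614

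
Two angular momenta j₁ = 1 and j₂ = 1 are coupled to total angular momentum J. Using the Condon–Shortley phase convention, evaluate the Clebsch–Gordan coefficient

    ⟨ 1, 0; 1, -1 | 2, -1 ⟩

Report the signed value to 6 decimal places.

+0.707107  (= +√(1/2))

√[5·0!2!2!/5! · 1!1!0!2!1!3!] = √(2)
  +(−1)^0/∏(0,0,1,0,1,2)! = 1/2  (running 1/2)
⟨..|..⟩ = √(2)·(1/2) = +0.707107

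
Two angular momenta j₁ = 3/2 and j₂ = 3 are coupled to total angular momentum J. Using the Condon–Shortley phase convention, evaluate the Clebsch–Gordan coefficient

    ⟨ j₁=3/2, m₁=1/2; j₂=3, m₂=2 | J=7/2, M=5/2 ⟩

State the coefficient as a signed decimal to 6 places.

-0.377964  (= −√(1/7))

j₁+j₂−J=1  J+j₁−j₂=2  J−j₁+j₂=5  j₁+j₂+J+1=9
(j₁±m₁, j₂±m₂, J±M) = (2,1,5,1,6,1)
P² = 6400/7
sum k=0..1:
  [0] +1/120 = 1/120
  [1] −1/48 = -1/48
S = -1/80
C² = P²·S² = 1/7 ; C = -0.377964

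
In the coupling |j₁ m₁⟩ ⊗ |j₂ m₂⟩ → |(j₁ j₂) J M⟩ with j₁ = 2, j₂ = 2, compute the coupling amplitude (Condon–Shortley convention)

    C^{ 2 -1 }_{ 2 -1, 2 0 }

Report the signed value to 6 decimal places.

-0.267261  (= −√(1/14))

j₁+j₂−J=2  J+j₁−j₂=2  J−j₁+j₂=2  j₁+j₂+J+1=7
(j₁±m₁, j₂±m₂, J±M) = (1,3,2,2,1,3)
P² = 8/7
sum k=1..2:
  [1] −1/2 = -1/2
  [2] +1/4 = 1/4
S = -1/4
C² = P²·S² = 1/14 ; C = -0.267261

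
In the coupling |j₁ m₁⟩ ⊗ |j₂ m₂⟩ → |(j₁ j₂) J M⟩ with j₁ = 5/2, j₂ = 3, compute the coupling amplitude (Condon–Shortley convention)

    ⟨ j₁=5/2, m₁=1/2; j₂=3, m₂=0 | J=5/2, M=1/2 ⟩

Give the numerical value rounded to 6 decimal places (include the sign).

-0.276026  (= −√(8/105))

√[6·3!2!3!/9! · 3!2!3!3!3!2!] = √(216/35)
  +(−1)^0/∏(0,3,2,3,0,0)! = 1/72  (running 1/72)
  +(−1)^1/∏(1,2,1,2,1,1)! = -1/4  (running -17/72)
  +(−1)^2/∏(2,1,0,1,2,2)! = 1/8  (running -1/9)
⟨..|..⟩ = √(216/35)·(-1/9) = -0.276026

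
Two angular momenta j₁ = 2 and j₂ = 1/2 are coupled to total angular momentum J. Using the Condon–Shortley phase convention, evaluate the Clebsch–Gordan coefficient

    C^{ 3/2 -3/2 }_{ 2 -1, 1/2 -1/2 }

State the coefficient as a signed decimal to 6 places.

triangle: 1!*3!*0!/5! = 6/120
(j±m)!: 1!*3!*0!*1!*0!*3! = 36
prefactor² = (2J+1)*Δ*N² = 36/5
  k=0: +1/(0!*1!*3!*0!*0!*0!) = 1/6
Σ = 1/6  ⇒  CG² = 36/5*1/6² = 1/5
CG = +√(1/5) = +0.447214

+√(1/5) ≈ +0.447214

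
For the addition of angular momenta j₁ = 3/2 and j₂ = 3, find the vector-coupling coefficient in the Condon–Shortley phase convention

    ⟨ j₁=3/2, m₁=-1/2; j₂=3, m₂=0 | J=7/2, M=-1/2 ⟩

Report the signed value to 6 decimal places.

-0.308607  (= −√(2/21))

j₁+j₂−J=1  J+j₁−j₂=2  J−j₁+j₂=5  j₁+j₂+J+1=9
(j₁±m₁, j₂±m₂, J±M) = (1,2,3,3,3,4)
P² = 384/7
sum k=0..1:
  [0] +1/24 = 1/24
  [1] −1/12 = -1/12
S = -1/24
C² = P²·S² = 2/21 ; C = -0.308607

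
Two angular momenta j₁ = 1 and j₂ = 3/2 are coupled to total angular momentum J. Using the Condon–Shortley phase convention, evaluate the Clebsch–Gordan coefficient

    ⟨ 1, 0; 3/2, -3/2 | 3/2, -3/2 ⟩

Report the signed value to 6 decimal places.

+√(3/5) ≈ +0.774597

√[4·1!1!2!/5! · 1!1!0!3!0!3!] = √(12/5)
  +(−1)^0/∏(0,1,1,0,0,2)! = 1/2  (running 1/2)
⟨..|..⟩ = √(12/5)·(1/2) = +0.774597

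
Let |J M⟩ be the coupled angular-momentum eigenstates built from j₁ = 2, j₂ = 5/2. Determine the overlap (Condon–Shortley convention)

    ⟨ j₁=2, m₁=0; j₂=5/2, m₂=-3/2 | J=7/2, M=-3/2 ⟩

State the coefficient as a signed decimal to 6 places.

triangle: 1!×3!×4!/9! = 144/362880
(j±m)!: 2!×2!×1!×4!×2!×5! = 23040
prefactor² = (2J+1)×Δ×N² = 512/7
  k=0: +1/(0!×1!×2!×1!×1!×3!) = 1/12
  k=1: −1/(1!×0!×1!×0!×2!×4!) = -1/48
Σ = 1/16  ⇒  CG² = 512/7×1/16² = 2/7
CG = +√(2/7) = +0.534522

+0.534522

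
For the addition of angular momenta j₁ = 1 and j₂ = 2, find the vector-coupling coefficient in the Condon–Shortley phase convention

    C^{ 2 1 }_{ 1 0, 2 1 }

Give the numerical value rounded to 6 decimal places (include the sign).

−√(1/6) = -0.408248

√[5·1!1!3!/6! · 1!1!3!1!3!1!] = √(3/2)
  +(−1)^0/∏(0,1,1,3,0,0)! = 1/6  (running 1/6)
  +(−1)^1/∏(1,0,0,2,1,1)! = -1/2  (running -1/3)
⟨..|..⟩ = √(3/2)·(-1/3) = -0.408248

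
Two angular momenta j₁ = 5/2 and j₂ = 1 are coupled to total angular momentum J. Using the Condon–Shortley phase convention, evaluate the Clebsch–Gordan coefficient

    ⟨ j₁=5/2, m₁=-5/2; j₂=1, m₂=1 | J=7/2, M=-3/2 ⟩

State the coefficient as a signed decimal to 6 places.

j₁+j₂−J=0  J+j₁−j₂=5  J−j₁+j₂=2  j₁+j₂+J+1=8
(j₁±m₁, j₂±m₂, J±M) = (0,5,2,0,2,5)
P² = 19200/7
sum k=0..0:
  [0] +1/240 = 1/240
S = 1/240
C² = P²·S² = 1/21 ; C = +0.218218

+√(1/21) = +0.218218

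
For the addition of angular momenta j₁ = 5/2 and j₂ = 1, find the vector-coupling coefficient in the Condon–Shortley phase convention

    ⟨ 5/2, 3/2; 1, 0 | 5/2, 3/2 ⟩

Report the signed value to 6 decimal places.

+0.507093  (= +√(9/35))

j₁+j₂−J=1  J+j₁−j₂=4  J−j₁+j₂=1  j₁+j₂+J+1=7
(j₁±m₁, j₂±m₂, J±M) = (4,1,1,1,4,1)
P² = 576/35
sum k=0..1:
  [0] +1/6 = 1/6
  [1] −1/24 = -1/24
S = 1/8
C² = P²·S² = 9/35 ; C = +0.507093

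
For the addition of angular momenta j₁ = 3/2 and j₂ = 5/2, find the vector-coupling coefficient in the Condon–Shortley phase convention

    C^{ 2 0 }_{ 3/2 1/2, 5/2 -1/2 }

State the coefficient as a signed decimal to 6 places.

−√(1/14) = -0.267261

j₁+j₂−J=2  J+j₁−j₂=1  J−j₁+j₂=3  j₁+j₂+J+1=7
(j₁±m₁, j₂±m₂, J±M) = (2,1,2,3,2,2)
P² = 8/7
sum k=0..1:
  [0] +1/4 = 1/4
  [1] −1/2 = -1/2
S = -1/4
C² = P²·S² = 1/14 ; C = -0.267261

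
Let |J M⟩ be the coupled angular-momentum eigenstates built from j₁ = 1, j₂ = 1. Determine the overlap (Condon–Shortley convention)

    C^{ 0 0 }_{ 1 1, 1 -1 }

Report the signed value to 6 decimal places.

+0.577350  (= +√(1/3))

j₁+j₂−J=2  J+j₁−j₂=0  J−j₁+j₂=0  j₁+j₂+J+1=3
(j₁±m₁, j₂±m₂, J±M) = (2,0,0,2,0,0)
P² = 4/3
sum k=0..0:
  [0] +1/2 = 1/2
S = 1/2
C² = P²·S² = 1/3 ; C = +0.577350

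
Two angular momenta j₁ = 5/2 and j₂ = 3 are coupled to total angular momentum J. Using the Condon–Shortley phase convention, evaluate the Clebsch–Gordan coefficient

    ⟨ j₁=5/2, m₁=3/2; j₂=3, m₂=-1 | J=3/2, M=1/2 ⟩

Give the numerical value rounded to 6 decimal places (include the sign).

√[4·4!1!2!/8! · 4!1!2!4!2!1!] = √(384/35)
  +(−1)^0/∏(0,4,1,2,0,0)! = 1/48  (running 1/48)
  +(−1)^1/∏(1,3,0,1,1,1)! = -1/6  (running -7/48)
⟨..|..⟩ = √(384/35)·(-7/48) = -0.483046

−√(7/30) = -0.483046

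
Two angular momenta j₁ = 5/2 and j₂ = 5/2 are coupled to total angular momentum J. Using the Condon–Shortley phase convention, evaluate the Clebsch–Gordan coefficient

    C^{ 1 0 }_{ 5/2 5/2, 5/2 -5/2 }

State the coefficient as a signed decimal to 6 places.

+0.597614

√[3·4!1!1!/7! · 5!0!0!5!1!1!] = √(1440/7)
  +(−1)^0/∏(0,4,0,0,1,1)! = 1/24  (running 1/24)
⟨..|..⟩ = √(1440/7)·(1/24) = +0.597614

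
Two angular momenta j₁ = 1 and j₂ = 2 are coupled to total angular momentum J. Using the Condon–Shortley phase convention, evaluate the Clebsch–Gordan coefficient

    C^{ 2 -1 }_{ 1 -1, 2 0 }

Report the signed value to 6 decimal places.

-0.707107  (= −√(1/2))

j₁+j₂−J=1  J+j₁−j₂=1  J−j₁+j₂=3  j₁+j₂+J+1=6
(j₁±m₁, j₂±m₂, J±M) = (0,2,2,2,1,3)
P² = 2
sum k=1..1:
  [1] −1/2 = -1/2
S = -1/2
C² = P²·S² = 1/2 ; C = -0.707107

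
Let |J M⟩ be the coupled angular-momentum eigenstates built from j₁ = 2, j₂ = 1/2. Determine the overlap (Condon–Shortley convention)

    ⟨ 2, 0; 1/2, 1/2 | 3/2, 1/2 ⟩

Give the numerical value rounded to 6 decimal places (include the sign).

−√(2/5) = -0.632456

j₁+j₂−J=1  J+j₁−j₂=3  J−j₁+j₂=0  j₁+j₂+J+1=5
(j₁±m₁, j₂±m₂, J±M) = (2,2,1,0,2,1)
P² = 8/5
sum k=1..1:
  [1] −1/2 = -1/2
S = -1/2
C² = P²·S² = 2/5 ; C = -0.632456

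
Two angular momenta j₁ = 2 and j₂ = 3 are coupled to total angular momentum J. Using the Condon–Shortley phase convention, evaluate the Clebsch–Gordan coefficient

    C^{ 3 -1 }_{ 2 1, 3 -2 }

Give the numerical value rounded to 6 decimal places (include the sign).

triangle: 2!×2!×4!/9! = 96/362880
(j±m)!: 3!×1!×1!×5!×2!×4! = 34560
prefactor² = (2J+1)×Δ×N² = 64
  k=0: +1/(0!×2!×1!×1!×1!×3!) = 1/12
  k=1: −1/(1!×1!×0!×0!×2!×4!) = -1/48
Σ = 1/16  ⇒  CG² = 64×1/16² = 1/4
CG = +√(1/4) = +0.500000

+√(1/4) ≈ +0.500000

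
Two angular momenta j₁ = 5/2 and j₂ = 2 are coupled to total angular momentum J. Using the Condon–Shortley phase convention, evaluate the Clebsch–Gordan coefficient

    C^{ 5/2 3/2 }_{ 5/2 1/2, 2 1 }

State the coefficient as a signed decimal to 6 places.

-0.414039

√[6·2!3!2!/8! · 3!2!3!1!4!1!] = √(216/35)
  +(−1)^1/∏(1,1,1,2,2,0)! = -1/4  (running -1/4)
  +(−1)^2/∏(2,0,0,1,3,1)! = 1/12  (running -1/6)
⟨..|..⟩ = √(216/35)·(-1/6) = -0.414039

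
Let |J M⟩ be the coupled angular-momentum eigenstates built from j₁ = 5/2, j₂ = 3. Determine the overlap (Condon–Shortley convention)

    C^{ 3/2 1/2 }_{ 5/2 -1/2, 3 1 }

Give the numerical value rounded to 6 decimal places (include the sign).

-0.097590

j₁+j₂−J=4  J+j₁−j₂=1  J−j₁+j₂=2  j₁+j₂+J+1=8
(j₁±m₁, j₂±m₂, J±M) = (2,3,4,2,2,1)
P² = 192/35
sum k=2..3:
  [2] +1/8 = 1/8
  [3] −1/6 = -1/6
S = -1/24
C² = P²·S² = 1/105 ; C = -0.097590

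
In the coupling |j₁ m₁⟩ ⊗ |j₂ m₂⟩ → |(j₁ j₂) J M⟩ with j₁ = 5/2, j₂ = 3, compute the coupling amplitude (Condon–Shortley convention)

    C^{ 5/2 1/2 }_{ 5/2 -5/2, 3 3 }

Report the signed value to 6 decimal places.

j₁+j₂−J=3  J+j₁−j₂=2  J−j₁+j₂=3  j₁+j₂+J+1=9
(j₁±m₁, j₂±m₂, J±M) = (0,5,6,0,3,2)
P² = 8640/7
sum k=3..3:
  [3] −1/72 = -1/72
S = -1/72
C² = P²·S² = 5/21 ; C = -0.487950

-0.487950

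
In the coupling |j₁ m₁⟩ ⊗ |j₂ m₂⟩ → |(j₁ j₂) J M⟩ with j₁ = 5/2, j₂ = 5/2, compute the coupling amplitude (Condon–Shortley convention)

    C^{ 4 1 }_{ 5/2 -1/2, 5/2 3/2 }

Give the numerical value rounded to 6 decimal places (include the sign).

-0.597614

√[9·1!4!4!/10! · 2!3!4!1!5!3!] = √(10368/35)
  +(−1)^0/∏(0,1,3,4,1,0)! = 1/144  (running 1/144)
  +(−1)^1/∏(1,0,2,3,2,1)! = -1/24  (running -5/144)
⟨..|..⟩ = √(10368/35)·(-5/144) = -0.597614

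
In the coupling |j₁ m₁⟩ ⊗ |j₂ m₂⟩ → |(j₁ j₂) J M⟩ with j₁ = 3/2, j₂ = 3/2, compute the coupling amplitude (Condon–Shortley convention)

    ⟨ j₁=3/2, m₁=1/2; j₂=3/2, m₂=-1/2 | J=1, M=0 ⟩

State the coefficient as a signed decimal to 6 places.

j₁+j₂−J=2  J+j₁−j₂=1  J−j₁+j₂=1  j₁+j₂+J+1=5
(j₁±m₁, j₂±m₂, J±M) = (2,1,1,2,1,1)
P² = 1/5
sum k=0..1:
  [0] +1/2 = 1/2
  [1] −1/1 = -1
S = -1/2
C² = P²·S² = 1/20 ; C = -0.223607

−√(1/20) ≈ -0.223607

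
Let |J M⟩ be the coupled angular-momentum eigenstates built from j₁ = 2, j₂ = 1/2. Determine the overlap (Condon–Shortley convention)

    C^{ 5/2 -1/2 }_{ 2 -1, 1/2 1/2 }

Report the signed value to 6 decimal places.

+√(2/5) = +0.632456

j₁+j₂−J=0  J+j₁−j₂=4  J−j₁+j₂=1  j₁+j₂+J+1=6
(j₁±m₁, j₂±m₂, J±M) = (1,3,1,0,2,3)
P² = 72/5
sum k=0..0:
  [0] +1/6 = 1/6
S = 1/6
C² = P²·S² = 2/5 ; C = +0.632456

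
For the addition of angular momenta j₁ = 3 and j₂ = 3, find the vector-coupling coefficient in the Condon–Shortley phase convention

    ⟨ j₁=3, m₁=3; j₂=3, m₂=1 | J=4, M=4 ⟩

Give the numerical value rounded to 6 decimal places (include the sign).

j₁+j₂−J=2  J+j₁−j₂=4  J−j₁+j₂=4  j₁+j₂+J+1=11
(j₁±m₁, j₂±m₂, J±M) = (6,0,4,2,8,0)
P² = 3981312/11
sum k=0..0:
  [0] +1/1152 = 1/1152
S = 1/1152
C² = P²·S² = 3/11 ; C = +0.522233

+√(3/11) ≈ +0.522233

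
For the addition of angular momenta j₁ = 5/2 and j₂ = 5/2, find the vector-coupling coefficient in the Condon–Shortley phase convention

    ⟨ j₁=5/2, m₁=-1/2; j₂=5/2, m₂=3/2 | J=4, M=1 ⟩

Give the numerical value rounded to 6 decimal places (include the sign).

-0.597614  (= −√(5/14))

j₁+j₂−J=1  J+j₁−j₂=4  J−j₁+j₂=4  j₁+j₂+J+1=10
(j₁±m₁, j₂±m₂, J±M) = (2,3,4,1,5,3)
P² = 10368/35
sum k=0..1:
  [0] +1/144 = 1/144
  [1] −1/24 = -1/24
S = -5/144
C² = P²·S² = 5/14 ; C = -0.597614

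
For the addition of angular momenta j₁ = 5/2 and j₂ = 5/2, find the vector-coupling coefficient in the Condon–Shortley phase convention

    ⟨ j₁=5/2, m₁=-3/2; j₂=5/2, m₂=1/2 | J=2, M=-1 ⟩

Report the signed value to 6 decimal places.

triangle: 3!*2!*2!/8! = 24/40320
(j±m)!: 1!*4!*3!*2!*1!*3! = 1728
prefactor² = (2J+1)*Δ*N² = 36/7
  k=2: +1/(2!*1!*2!*1!*0!*1!) = 1/4
  k=3: −1/(3!*0!*1!*0!*1!*2!) = -1/12
Σ = 1/6  ⇒  CG² = 36/7*1/6² = 1/7
CG = +√(1/7) = +0.377964

+√(1/7) = +0.377964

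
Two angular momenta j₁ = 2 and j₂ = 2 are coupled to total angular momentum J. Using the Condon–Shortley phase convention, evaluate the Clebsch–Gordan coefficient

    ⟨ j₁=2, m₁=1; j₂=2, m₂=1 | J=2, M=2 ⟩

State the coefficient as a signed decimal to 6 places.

-0.654654

j₁+j₂−J=2  J+j₁−j₂=2  J−j₁+j₂=2  j₁+j₂+J+1=7
(j₁±m₁, j₂±m₂, J±M) = (3,1,3,1,4,0)
P² = 48/7
sum k=1..1:
  [1] −1/4 = -1/4
S = -1/4
C² = P²·S² = 3/7 ; C = -0.654654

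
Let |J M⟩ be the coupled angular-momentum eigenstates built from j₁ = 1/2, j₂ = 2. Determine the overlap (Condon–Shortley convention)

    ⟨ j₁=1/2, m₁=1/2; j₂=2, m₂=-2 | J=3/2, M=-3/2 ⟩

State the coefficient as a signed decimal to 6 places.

triangle: 1!·0!·3!/5! = 6/120
(j±m)!: 1!·0!·0!·4!·0!·3! = 144
prefactor² = (2J+1)·Δ·N² = 144/5
  k=0: +1/(0!·1!·0!·0!·0!·3!) = 1/6
Σ = 1/6  ⇒  CG² = 144/5·1/6² = 4/5
CG = +√(4/5) = +0.894427

+0.894427  (= +√(4/5))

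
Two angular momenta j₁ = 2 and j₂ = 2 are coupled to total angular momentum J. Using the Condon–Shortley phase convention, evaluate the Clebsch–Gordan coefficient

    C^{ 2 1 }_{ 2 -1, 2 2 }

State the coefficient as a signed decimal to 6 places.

+√(3/7) ≈ +0.654654

triangle: 2!*2!*2!/7! = 8/5040
(j±m)!: 1!*3!*4!*0!*3!*1! = 864
prefactor² = (2J+1)*Δ*N² = 48/7
  k=2: +1/(2!*0!*1!*2!*1!*0!) = 1/4
Σ = 1/4  ⇒  CG² = 48/7*1/4² = 3/7
CG = +√(3/7) = +0.654654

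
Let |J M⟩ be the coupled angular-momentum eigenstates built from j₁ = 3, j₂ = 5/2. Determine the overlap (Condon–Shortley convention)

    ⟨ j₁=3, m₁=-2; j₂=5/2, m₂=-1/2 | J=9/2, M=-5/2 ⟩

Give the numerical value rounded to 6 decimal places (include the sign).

−√(49/198) ≈ -0.497468

triangle: 1!*5!*4!/11! = 2880/39916800
(j±m)!: 1!*5!*2!*3!*2!*7! = 14515200
prefactor² = (2J+1)*Δ*N² = 115200/11
  k=0: +1/(0!*1!*5!*2!*0!*2!) = 1/480
  k=1: −1/(1!*0!*4!*1!*1!*3!) = -1/144
Σ = -7/1440  ⇒  CG² = 115200/11*(-7/1440)² = 49/198
CG = −√(49/198) = -0.497468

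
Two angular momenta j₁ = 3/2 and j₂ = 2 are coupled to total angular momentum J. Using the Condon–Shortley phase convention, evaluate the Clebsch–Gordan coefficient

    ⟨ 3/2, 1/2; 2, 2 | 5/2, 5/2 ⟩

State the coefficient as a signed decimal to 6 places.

j₁+j₂−J=1  J+j₁−j₂=2  J−j₁+j₂=3  j₁+j₂+J+1=7
(j₁±m₁, j₂±m₂, J±M) = (2,1,4,0,5,0)
P² = 576/7
sum k=1..1:
  [1] −1/12 = -1/12
S = -1/12
C² = P²·S² = 4/7 ; C = -0.755929

−√(4/7) = -0.755929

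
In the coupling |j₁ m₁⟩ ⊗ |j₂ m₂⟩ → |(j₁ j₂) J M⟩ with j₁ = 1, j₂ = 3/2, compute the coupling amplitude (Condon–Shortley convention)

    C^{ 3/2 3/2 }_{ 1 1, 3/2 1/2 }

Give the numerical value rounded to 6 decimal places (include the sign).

+0.632456

√[4·1!1!2!/5! · 2!0!2!1!3!0!] = √(8/5)
  +(−1)^0/∏(0,1,0,2,1,0)! = 1/2  (running 1/2)
⟨..|..⟩ = √(8/5)·(1/2) = +0.632456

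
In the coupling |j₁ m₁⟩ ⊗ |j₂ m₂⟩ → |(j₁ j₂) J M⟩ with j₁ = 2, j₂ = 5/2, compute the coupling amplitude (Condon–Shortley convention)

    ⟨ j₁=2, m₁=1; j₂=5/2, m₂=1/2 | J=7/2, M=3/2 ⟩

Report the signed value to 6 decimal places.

+√(2/21) = +0.308607

√[8·1!3!4!/9! · 3!1!3!2!5!2!] = √(384/7)
  +(−1)^0/∏(0,1,1,3,2,1)! = 1/12  (running 1/12)
  +(−1)^1/∏(1,0,0,2,3,2)! = -1/24  (running 1/24)
⟨..|..⟩ = √(384/7)·(1/24) = +0.308607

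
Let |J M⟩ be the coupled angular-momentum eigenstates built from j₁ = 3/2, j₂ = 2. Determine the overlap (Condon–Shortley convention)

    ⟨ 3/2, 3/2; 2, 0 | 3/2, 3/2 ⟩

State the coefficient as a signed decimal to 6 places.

√[4·2!1!2!/6! · 3!0!2!2!3!0!] = √(16/5)
  +(−1)^0/∏(0,2,0,2,1,0)! = 1/4  (running 1/4)
⟨..|..⟩ = √(16/5)·(1/4) = +0.447214

+√(1/5) = +0.447214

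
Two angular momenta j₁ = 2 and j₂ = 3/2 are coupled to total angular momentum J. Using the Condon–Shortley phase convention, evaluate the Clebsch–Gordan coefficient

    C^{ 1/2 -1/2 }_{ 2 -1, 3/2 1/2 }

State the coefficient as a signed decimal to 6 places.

triangle: 3!×1!×0!/5! = 6/120
(j±m)!: 1!×3!×2!×1!×0!×1! = 12
prefactor² = (2J+1)×Δ×N² = 6/5
  k=2: +1/(2!×1!×1!×0!×0!×0!) = 1/2
Σ = 1/2  ⇒  CG² = 6/5×1/2² = 3/10
CG = +√(3/10) = +0.547723

+0.547723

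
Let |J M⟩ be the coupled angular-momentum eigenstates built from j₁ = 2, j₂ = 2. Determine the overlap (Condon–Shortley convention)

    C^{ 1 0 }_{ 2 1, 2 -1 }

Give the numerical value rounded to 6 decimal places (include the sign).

√[3·3!1!1!/6! · 3!1!1!3!1!1!] = √(9/10)
  +(−1)^0/∏(0,3,1,1,0,0)! = 1/6  (running 1/6)
  +(−1)^1/∏(1,2,0,0,1,1)! = -1/2  (running -1/3)
⟨..|..⟩ = √(9/10)·(-1/3) = -0.316228

−√(1/10) = -0.316228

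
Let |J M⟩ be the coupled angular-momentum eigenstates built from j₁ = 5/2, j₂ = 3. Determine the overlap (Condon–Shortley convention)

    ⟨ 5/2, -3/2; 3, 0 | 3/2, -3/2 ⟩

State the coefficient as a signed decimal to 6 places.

−√(6/35) = -0.414039

j₁+j₂−J=4  J+j₁−j₂=1  J−j₁+j₂=2  j₁+j₂+J+1=8
(j₁±m₁, j₂±m₂, J±M) = (1,4,3,3,0,3)
P² = 864/35
sum k=3..3:
  [3] −1/12 = -1/12
S = -1/12
C² = P²·S² = 6/35 ; C = -0.414039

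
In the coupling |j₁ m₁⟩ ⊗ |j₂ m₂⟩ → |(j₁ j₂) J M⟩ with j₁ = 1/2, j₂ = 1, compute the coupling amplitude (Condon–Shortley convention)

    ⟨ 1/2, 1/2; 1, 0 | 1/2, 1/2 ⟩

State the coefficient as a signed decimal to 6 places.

triangle: 1!*0!*1!/3! = 1/6
(j±m)!: 1!*0!*1!*1!*1!*0! = 1
prefactor² = (2J+1)*Δ*N² = 1/3
  k=0: +1/(0!*1!*0!*1!*0!*0!) = 1
Σ = 1  ⇒  CG² = 1/3*1² = 1/3
CG = +√(1/3) = +0.577350

+0.577350  (= +√(1/3))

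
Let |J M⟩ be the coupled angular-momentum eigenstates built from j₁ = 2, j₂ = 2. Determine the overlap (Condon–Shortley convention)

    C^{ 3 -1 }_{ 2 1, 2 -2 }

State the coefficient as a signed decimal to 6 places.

+√(3/10) ≈ +0.547723

j₁+j₂−J=1  J+j₁−j₂=3  J−j₁+j₂=3  j₁+j₂+J+1=8
(j₁±m₁, j₂±m₂, J±M) = (3,1,0,4,2,4)
P² = 216/5
sum k=0..0:
  [0] +1/12 = 1/12
S = 1/12
C² = P²·S² = 3/10 ; C = +0.547723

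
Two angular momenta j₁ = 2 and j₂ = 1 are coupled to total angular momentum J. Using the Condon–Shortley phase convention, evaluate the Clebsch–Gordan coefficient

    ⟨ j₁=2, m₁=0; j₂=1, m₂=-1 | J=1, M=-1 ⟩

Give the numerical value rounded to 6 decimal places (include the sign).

+0.316228

j₁+j₂−J=2  J+j₁−j₂=2  J−j₁+j₂=0  j₁+j₂+J+1=5
(j₁±m₁, j₂±m₂, J±M) = (2,2,0,2,0,2)
P² = 8/5
sum k=0..0:
  [0] +1/4 = 1/4
S = 1/4
C² = P²·S² = 1/10 ; C = +0.316228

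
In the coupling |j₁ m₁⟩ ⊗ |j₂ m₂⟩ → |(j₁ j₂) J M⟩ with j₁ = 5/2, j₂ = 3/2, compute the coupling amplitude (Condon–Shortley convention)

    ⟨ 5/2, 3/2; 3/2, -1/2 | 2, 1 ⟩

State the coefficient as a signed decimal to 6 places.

+√(1/42) = +0.154303

j₁+j₂−J=2  J+j₁−j₂=3  J−j₁+j₂=1  j₁+j₂+J+1=7
(j₁±m₁, j₂±m₂, J±M) = (4,1,1,2,3,1)
P² = 24/7
sum k=0..1:
  [0] +1/4 = 1/4
  [1] −1/6 = -1/6
S = 1/12
C² = P²·S² = 1/42 ; C = +0.154303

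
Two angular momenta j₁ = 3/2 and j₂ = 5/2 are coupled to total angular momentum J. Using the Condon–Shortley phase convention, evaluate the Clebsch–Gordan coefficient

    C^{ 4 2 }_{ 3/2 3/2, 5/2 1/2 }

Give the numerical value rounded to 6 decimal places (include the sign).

triangle: 0!×3!×5!/9! = 720/362880
(j±m)!: 3!×0!×3!×2!×6!×2! = 103680
prefactor² = (2J+1)×Δ×N² = 12960/7
  k=0: +1/(0!×0!×0!×3!×3!×2!) = 1/72
Σ = 1/72  ⇒  CG² = 12960/7×1/72² = 5/14
CG = +√(5/14) = +0.597614

+0.597614  (= +√(5/14))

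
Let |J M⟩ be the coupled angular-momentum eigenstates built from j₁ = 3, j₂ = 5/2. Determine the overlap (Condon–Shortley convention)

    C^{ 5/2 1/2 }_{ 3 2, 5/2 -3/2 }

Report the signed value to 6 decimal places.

+0.267261  (= +√(1/14))

triangle: 3!×3!×2!/9! = 72/362880
(j±m)!: 5!×1!×1!×4!×3!×2! = 34560
prefactor² = (2J+1)×Δ×N² = 288/7
  k=0: +1/(0!×3!×1!×1!×2!×1!) = 1/12
  k=1: −1/(1!×2!×0!×0!×3!×2!) = -1/24
Σ = 1/24  ⇒  CG² = 288/7×1/24² = 1/14
CG = +√(1/14) = +0.267261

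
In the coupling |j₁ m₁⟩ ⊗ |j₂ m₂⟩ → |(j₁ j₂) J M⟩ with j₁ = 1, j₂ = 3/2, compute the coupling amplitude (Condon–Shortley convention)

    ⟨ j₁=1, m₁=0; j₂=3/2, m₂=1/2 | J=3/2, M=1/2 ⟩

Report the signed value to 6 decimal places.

-0.258199  (= −√(1/15))

triangle: 1!·1!·2!/5! = 2/120
(j±m)!: 1!·1!·2!·1!·2!·1! = 4
prefactor² = (2J+1)·Δ·N² = 4/15
  k=0: +1/(0!·1!·1!·2!·0!·0!) = 1/2
  k=1: −1/(1!·0!·0!·1!·1!·1!) = -1
Σ = -1/2  ⇒  CG² = 4/15·(-1/2)² = 1/15
CG = −√(1/15) = -0.258199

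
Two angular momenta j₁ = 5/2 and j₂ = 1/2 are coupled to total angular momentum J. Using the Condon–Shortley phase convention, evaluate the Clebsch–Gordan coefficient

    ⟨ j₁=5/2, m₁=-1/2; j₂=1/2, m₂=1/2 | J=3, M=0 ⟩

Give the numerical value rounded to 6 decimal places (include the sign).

triangle: 0!*5!*1!/7! = 120/5040
(j±m)!: 2!*3!*1!*0!*3!*3! = 432
prefactor² = (2J+1)*Δ*N² = 72
  k=0: +1/(0!*0!*3!*1!*2!*0!) = 1/12
Σ = 1/12  ⇒  CG² = 72*1/12² = 1/2
CG = +√(1/2) = +0.707107

+√(1/2) ≈ +0.707107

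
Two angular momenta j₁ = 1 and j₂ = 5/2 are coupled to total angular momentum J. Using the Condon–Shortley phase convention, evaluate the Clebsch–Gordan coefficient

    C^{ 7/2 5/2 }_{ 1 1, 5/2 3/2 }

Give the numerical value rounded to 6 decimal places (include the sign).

triangle: 0!*2!*5!/8! = 240/40320
(j±m)!: 2!*0!*4!*1!*6!*1! = 34560
prefactor² = (2J+1)*Δ*N² = 11520/7
  k=0: +1/(0!*0!*0!*4!*2!*1!) = 1/48
Σ = 1/48  ⇒  CG² = 11520/7*1/48² = 5/7
CG = +√(5/7) = +0.845154

+0.845154  (= +√(5/7))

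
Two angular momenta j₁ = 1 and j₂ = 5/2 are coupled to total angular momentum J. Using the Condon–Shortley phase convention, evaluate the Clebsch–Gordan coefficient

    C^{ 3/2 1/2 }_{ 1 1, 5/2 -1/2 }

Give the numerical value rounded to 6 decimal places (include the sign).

+0.447214

j₁+j₂−J=2  J+j₁−j₂=0  J−j₁+j₂=3  j₁+j₂+J+1=6
(j₁±m₁, j₂±m₂, J±M) = (2,0,2,3,2,1)
P² = 16/5
sum k=0..0:
  [0] +1/4 = 1/4
S = 1/4
C² = P²·S² = 1/5 ; C = +0.447214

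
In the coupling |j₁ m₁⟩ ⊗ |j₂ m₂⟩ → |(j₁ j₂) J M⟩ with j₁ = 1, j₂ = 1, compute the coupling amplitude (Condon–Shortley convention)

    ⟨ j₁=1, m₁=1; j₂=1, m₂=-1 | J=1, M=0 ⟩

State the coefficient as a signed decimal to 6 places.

+0.707107  (= +√(1/2))

triangle: 1!·1!·1!/4! = 1/24
(j±m)!: 2!·0!·0!·2!·1!·1! = 4
prefactor² = (2J+1)·Δ·N² = 1/2
  k=0: +1/(0!·1!·0!·0!·1!·1!) = 1
Σ = 1  ⇒  CG² = 1/2·1² = 1/2
CG = +√(1/2) = +0.707107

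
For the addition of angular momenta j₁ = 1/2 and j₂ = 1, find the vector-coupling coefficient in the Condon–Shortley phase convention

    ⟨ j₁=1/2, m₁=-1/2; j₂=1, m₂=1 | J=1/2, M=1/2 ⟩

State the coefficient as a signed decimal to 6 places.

-0.816497  (= −√(2/3))

j₁+j₂−J=1  J+j₁−j₂=0  J−j₁+j₂=1  j₁+j₂+J+1=3
(j₁±m₁, j₂±m₂, J±M) = (0,1,2,0,1,0)
P² = 2/3
sum k=1..1:
  [1] −1/1 = -1
S = -1
C² = P²·S² = 2/3 ; C = -0.816497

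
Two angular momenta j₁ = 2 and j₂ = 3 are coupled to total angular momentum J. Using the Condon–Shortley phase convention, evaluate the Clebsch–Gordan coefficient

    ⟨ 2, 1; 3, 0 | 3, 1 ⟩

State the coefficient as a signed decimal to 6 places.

j₁+j₂−J=2  J+j₁−j₂=2  J−j₁+j₂=4  j₁+j₂+J+1=9
(j₁±m₁, j₂±m₂, J±M) = (3,1,3,3,4,2)
P² = 96/5
sum k=0..1:
  [0] +1/12 = 1/12
  [1] −1/8 = -1/8
S = -1/24
C² = P²·S² = 1/30 ; C = -0.182574

−√(1/30) ≈ -0.182574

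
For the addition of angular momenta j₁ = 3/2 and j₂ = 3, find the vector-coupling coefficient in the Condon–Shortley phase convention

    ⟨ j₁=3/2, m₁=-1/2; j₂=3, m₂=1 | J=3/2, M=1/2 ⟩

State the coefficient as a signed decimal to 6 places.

+0.585540  (= +√(12/35))

j₁+j₂−J=3  J+j₁−j₂=0  J−j₁+j₂=3  j₁+j₂+J+1=7
(j₁±m₁, j₂±m₂, J±M) = (1,2,4,2,2,1)
P² = 192/35
sum k=2..2:
  [2] +1/4 = 1/4
S = 1/4
C² = P²·S² = 12/35 ; C = +0.585540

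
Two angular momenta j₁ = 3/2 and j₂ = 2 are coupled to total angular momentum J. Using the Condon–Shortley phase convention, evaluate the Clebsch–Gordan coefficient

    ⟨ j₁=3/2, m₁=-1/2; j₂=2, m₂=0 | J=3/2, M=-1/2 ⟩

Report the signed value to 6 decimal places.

triangle: 2!×1!×2!/6! = 4/720
(j±m)!: 1!×2!×2!×2!×1!×2! = 16
prefactor² = (2J+1)×Δ×N² = 16/45
  k=1: −1/(1!×1!×1!×1!×0!×1!) = -1
  k=2: +1/(2!×0!×0!×0!×1!×2!) = 1/4
Σ = -3/4  ⇒  CG² = 16/45×(-3/4)² = 1/5
CG = −√(1/5) = -0.447214

−√(1/5) = -0.447214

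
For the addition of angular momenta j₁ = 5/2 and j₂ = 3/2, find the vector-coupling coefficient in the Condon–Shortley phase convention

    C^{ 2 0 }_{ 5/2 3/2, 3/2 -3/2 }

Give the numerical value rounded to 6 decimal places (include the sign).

j₁+j₂−J=2  J+j₁−j₂=3  J−j₁+j₂=1  j₁+j₂+J+1=7
(j₁±m₁, j₂±m₂, J±M) = (4,1,0,3,2,2)
P² = 48/7
sum k=0..0:
  [0] +1/4 = 1/4
S = 1/4
C² = P²·S² = 3/7 ; C = +0.654654

+√(3/7) ≈ +0.654654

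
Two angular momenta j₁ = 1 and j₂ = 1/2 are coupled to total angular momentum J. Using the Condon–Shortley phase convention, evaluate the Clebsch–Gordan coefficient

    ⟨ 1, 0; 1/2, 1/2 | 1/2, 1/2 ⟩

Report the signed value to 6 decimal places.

-0.577350

j₁+j₂−J=1  J+j₁−j₂=1  J−j₁+j₂=0  j₁+j₂+J+1=3
(j₁±m₁, j₂±m₂, J±M) = (1,1,1,0,1,0)
P² = 1/3
sum k=1..1:
  [1] −1/1 = -1
S = -1
C² = P²·S² = 1/3 ; C = -0.577350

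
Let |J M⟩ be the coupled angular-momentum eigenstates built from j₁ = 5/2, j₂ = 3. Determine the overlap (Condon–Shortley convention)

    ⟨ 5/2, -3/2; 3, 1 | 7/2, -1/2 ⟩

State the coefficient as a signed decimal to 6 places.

+√(8/63) ≈ +0.356348

j₁+j₂−J=2  J+j₁−j₂=3  J−j₁+j₂=4  j₁+j₂+J+1=10
(j₁±m₁, j₂±m₂, J±M) = (1,4,4,2,3,4)
P² = 18432/175
sum k=1..2:
  [1] −1/36 = -1/36
  [2] +1/16 = 1/16
S = 5/144
C² = P²·S² = 8/63 ; C = +0.356348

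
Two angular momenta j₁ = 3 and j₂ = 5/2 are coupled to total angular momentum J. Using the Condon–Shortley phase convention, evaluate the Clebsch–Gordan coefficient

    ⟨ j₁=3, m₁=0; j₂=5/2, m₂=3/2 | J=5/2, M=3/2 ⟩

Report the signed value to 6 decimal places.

√[6·3!3!2!/9! · 3!3!4!1!4!1!] = √(864/35)
  +(−1)^2/∏(2,1,1,2,2,0)! = 1/8  (running 1/8)
  +(−1)^3/∏(3,0,0,1,3,1)! = -1/36  (running 7/72)
⟨..|..⟩ = √(864/35)·(7/72) = +0.483046

+√(7/30) ≈ +0.483046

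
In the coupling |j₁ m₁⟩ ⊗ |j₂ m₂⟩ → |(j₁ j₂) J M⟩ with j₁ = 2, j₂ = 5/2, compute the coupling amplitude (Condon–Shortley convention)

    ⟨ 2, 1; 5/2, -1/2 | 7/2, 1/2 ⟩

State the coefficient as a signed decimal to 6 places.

j₁+j₂−J=1  J+j₁−j₂=3  J−j₁+j₂=4  j₁+j₂+J+1=9
(j₁±m₁, j₂±m₂, J±M) = (3,1,2,3,4,3)
P² = 1152/35
sum k=0..1:
  [0] +1/8 = 1/8
  [1] −1/36 = -1/36
S = 7/72
C² = P²·S² = 14/45 ; C = +0.557773

+0.557773  (= +√(14/45))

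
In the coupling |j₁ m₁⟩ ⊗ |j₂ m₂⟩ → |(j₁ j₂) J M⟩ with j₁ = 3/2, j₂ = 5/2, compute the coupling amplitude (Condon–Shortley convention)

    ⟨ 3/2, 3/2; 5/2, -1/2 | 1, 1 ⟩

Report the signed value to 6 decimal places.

triangle: 3!·0!·2!/6! = 12/720
(j±m)!: 3!·0!·2!·3!·2!·0! = 144
prefactor² = (2J+1)·Δ·N² = 36/5
  k=0: +1/(0!·3!·0!·2!·0!·0!) = 1/12
Σ = 1/12  ⇒  CG² = 36/5·1/12² = 1/20
CG = +√(1/20) = +0.223607

+√(1/20) = +0.223607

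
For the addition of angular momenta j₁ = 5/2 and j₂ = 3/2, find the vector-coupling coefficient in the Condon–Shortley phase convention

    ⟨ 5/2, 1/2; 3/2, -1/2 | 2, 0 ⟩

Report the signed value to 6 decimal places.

√[5·2!3!1!/7! · 3!2!1!2!2!2!] = √(8/7)
  +(−1)^0/∏(0,2,2,1,1,0)! = 1/4  (running 1/4)
  +(−1)^1/∏(1,1,1,0,2,1)! = -1/2  (running -1/4)
⟨..|..⟩ = √(8/7)·(-1/4) = -0.267261

-0.267261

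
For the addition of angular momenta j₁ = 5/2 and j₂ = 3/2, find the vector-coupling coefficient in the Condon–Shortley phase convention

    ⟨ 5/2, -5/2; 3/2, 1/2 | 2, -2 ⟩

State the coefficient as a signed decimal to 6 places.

+√(10/21) ≈ +0.690066

j₁+j₂−J=2  J+j₁−j₂=3  J−j₁+j₂=1  j₁+j₂+J+1=7
(j₁±m₁, j₂±m₂, J±M) = (0,5,2,1,0,4)
P² = 480/7
sum k=2..2:
  [2] +1/12 = 1/12
S = 1/12
C² = P²·S² = 10/21 ; C = +0.690066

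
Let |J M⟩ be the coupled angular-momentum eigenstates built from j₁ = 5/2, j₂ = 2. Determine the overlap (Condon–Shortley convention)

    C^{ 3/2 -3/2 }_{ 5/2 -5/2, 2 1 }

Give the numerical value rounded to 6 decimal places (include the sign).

triangle: 3!*2!*1!/7! = 12/5040
(j±m)!: 0!*5!*3!*1!*0!*3! = 4320
prefactor² = (2J+1)*Δ*N² = 288/7
  k=3: −1/(3!*0!*2!*0!*0!*1!) = -1/12
Σ = -1/12  ⇒  CG² = 288/7*(-1/12)² = 2/7
CG = −√(2/7) = -0.534522

-0.534522  (= −√(2/7))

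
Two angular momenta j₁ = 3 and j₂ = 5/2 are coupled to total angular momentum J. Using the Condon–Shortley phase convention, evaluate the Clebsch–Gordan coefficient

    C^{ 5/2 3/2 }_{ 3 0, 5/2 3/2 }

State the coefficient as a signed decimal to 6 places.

+0.483046

√[6·3!3!2!/9! · 3!3!4!1!4!1!] = √(864/35)
  +(−1)^2/∏(2,1,1,2,2,0)! = 1/8  (running 1/8)
  +(−1)^3/∏(3,0,0,1,3,1)! = -1/36  (running 7/72)
⟨..|..⟩ = √(864/35)·(7/72) = +0.483046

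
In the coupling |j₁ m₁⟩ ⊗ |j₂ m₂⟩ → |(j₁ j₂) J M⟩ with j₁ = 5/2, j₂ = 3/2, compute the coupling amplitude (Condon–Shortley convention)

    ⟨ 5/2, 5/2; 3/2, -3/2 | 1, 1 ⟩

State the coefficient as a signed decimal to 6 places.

triangle: 3!×2!×0!/6! = 12/720
(j±m)!: 5!×0!×0!×3!×2!×0! = 1440
prefactor² = (2J+1)×Δ×N² = 72
  k=0: +1/(0!×3!×0!×0!×2!×0!) = 1/12
Σ = 1/12  ⇒  CG² = 72×1/12² = 1/2
CG = +√(1/2) = +0.707107

+0.707107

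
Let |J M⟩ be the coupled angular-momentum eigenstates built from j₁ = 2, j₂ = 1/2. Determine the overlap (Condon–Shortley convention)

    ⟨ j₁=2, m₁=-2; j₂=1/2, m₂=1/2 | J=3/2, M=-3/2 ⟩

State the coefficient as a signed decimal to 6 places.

j₁+j₂−J=1  J+j₁−j₂=3  J−j₁+j₂=0  j₁+j₂+J+1=5
(j₁±m₁, j₂±m₂, J±M) = (0,4,1,0,0,3)
P² = 144/5
sum k=1..1:
  [1] −1/6 = -1/6
S = -1/6
C² = P²·S² = 4/5 ; C = -0.894427

-0.894427  (= −√(4/5))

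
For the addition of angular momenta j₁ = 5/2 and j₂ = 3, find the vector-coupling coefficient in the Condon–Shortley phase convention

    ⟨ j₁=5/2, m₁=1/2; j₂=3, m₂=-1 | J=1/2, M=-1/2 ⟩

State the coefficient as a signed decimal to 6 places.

triangle: 5!·0!·1!/7! = 120/5040
(j±m)!: 3!·2!·2!·4!·0!·1! = 576
prefactor² = (2J+1)·Δ·N² = 192/7
  k=2: +1/(2!·3!·0!·0!·0!·1!) = 1/12
Σ = 1/12  ⇒  CG² = 192/7·1/12² = 4/21
CG = +√(4/21) = +0.436436

+√(4/21) ≈ +0.436436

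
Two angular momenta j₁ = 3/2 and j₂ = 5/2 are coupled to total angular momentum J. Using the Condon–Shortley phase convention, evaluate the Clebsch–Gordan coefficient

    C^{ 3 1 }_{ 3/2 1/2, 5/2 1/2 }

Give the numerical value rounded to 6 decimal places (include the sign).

triangle: 1!*2!*4!/8! = 48/40320
(j±m)!: 2!*1!*3!*2!*4!*2! = 1152
prefactor² = (2J+1)*Δ*N² = 48/5
  k=0: +1/(0!*1!*1!*3!*1!*1!) = 1/6
  k=1: −1/(1!*0!*0!*2!*2!*2!) = -1/8
Σ = 1/24  ⇒  CG² = 48/5*1/24² = 1/60
CG = +√(1/60) = +0.129099

+0.129099  (= +√(1/60))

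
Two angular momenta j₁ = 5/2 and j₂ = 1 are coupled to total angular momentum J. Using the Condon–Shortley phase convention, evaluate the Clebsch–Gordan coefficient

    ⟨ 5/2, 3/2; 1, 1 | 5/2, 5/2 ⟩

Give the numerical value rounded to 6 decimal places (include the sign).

triangle: 1!*4!*1!/7! = 24/5040
(j±m)!: 4!*1!*2!*0!*5!*0! = 5760
prefactor² = (2J+1)*Δ*N² = 1152/7
  k=1: −1/(1!*0!*0!*1!*4!*0!) = -1/24
Σ = -1/24  ⇒  CG² = 1152/7*(-1/24)² = 2/7
CG = −√(2/7) = -0.534522

−√(2/7) = -0.534522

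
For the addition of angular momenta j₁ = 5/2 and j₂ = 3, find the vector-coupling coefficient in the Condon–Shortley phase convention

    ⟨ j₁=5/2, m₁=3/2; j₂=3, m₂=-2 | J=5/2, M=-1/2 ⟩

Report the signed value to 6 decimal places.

triangle: 3!×2!×3!/9! = 72/362880
(j±m)!: 4!×1!×1!×5!×2!×3! = 34560
prefactor² = (2J+1)×Δ×N² = 288/7
  k=0: +1/(0!×3!×1!×1!×1!×2!) = 1/12
  k=1: −1/(1!×2!×0!×0!×2!×3!) = -1/24
Σ = 1/24  ⇒  CG² = 288/7×1/24² = 1/14
CG = +√(1/14) = +0.267261

+√(1/14) ≈ +0.267261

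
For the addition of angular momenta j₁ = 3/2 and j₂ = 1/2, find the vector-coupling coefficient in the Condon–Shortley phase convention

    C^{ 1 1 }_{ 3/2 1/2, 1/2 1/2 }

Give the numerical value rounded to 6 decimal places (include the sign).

√[3·1!2!0!/4! · 2!1!1!0!2!0!] = √(1)
  +(−1)^1/∏(1,0,0,0,2,0)! = -1/2  (running -1/2)
⟨..|..⟩ = √(1)·(-1/2) = -0.500000

−√(1/4) ≈ -0.500000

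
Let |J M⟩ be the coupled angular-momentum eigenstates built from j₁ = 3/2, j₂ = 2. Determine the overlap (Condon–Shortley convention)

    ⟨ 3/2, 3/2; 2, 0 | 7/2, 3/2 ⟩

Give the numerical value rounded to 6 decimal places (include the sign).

√[8·0!3!4!/8! · 3!0!2!2!5!2!] = √(1152/7)
  +(−1)^0/∏(0,0,0,2,3,2)! = 1/24  (running 1/24)
⟨..|..⟩ = √(1152/7)·(1/24) = +0.534522

+√(2/7) ≈ +0.534522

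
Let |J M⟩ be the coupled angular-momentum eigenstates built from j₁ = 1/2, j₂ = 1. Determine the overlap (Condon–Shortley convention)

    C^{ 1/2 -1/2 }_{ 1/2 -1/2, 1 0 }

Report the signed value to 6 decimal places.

−√(1/3) = -0.577350

√[2·1!0!1!/3! · 0!1!1!1!0!1!] = √(1/3)
  +(−1)^1/∏(1,0,0,0,0,1)! = -1  (running -1)
⟨..|..⟩ = √(1/3)·(-1) = -0.577350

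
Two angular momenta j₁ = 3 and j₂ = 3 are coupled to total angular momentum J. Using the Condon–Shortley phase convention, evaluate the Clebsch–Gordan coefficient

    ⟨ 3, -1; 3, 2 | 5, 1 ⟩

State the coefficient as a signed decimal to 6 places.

√[11·1!5!5!/12! · 2!4!5!1!6!4!] = √(230400/7)
  +(−1)^0/∏(0,1,4,5,1,0)! = 1/2880  (running 1/2880)
  +(−1)^1/∏(1,0,3,4,2,1)! = -1/288  (running -1/320)
⟨..|..⟩ = √(230400/7)·(-1/320) = -0.566947

−√(9/28) ≈ -0.566947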